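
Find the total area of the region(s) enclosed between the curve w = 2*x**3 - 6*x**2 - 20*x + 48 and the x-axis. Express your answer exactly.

407/2

The curve meets the x-axis where 2*x**3 - 6*x**2 - 20*x + 48 = 0, i.e. 2*(x - 4)*(x - 2)*(x + 3) = 0, at x = -3, 2, 4.
On [-3, 2] the curve lies above the axis; ∫[-3,2] (2*x**3 - 6*x**2 - 20*x + 48) dx = 375/2, giving area 375/2.
On [2, 4] the curve lies below the axis; ∫[2,4] (2*x**3 - 6*x**2 - 20*x + 48) dx = -16, giving area 16.
Total area = 375/2 + 16 = 407/2.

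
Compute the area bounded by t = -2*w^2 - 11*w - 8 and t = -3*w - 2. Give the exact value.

8/3

Both boundary curves give t as a function of w, so integrate with respect to w. Setting them equal: -2*w^2 - 8*w - 6 = 0, i.e. -2*(w + 1)*(w + 3) = 0, so they meet at w = -3, -1.
For w in [-3, -1], t = -2*w^2 - 11*w - 8 is on the right; area = ∫[-3,-1] (-2*w^2 - 8*w - 6) dw = 8/3.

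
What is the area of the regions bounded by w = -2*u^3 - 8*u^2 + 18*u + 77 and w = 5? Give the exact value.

Set the curves equal: -2*u^3 - 8*u^2 + 18*u + 77 = 5, so -2*u^3 - 8*u^2 + 18*u + 72 = 0, which factors as -2*(u - 3)*(u + 3)*(u + 4) = 0. The curves meet at u = -4, -3, 3.
On [-4, -3], w = 5 is on top; that piece has area ∫[-4,-3] (-(-2*u^3 - 8*u^2 + 18*u + 72)) du = 13/6.
On [-3, 3], w = -2*u^3 - 8*u^2 + 18*u + 77 is on top; that piece has area ∫[-3,3] (-2*u^3 - 8*u^2 + 18*u + 72) du = 288.
Total enclosed area = 13/6 + 288 = 1741/6.

1741/6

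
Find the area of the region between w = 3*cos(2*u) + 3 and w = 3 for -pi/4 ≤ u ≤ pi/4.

3

On [-pi/4, pi/4], (3*cos(2*u) + 3) - (3) = 3*cos(2*u) is ≥ 0 throughout, so the area is a single integral of |3*cos(2*u)|.
∫[-pi/4,pi/4] (3*cos(2*u)) du = 3.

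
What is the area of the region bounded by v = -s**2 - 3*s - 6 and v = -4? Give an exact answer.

Set the curves equal: -s**2 - 3*s - 6 = -4, so -s**2 - 3*s - 2 = 0, which factors as -(s + 1)*(s + 2) = 0. The curves meet at s = -2, -1.
On [-2, -1], v = -s**2 - 3*s - 6 is on top; that piece has area ∫[-2,-1] (-s**2 - 3*s - 2) ds = 1/6.

1/6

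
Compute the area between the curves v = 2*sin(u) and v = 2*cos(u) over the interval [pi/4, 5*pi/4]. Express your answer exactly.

4*sqrt(2)

On [pi/4, 5*pi/4], (2*sin(u)) - (2*cos(u)) = 2*sin(u) - 2*cos(u) is ≥ 0 throughout, so the area is a single integral of |2*sin(u) - 2*cos(u)|.
∫[pi/4,5*pi/4] (2*sin(u) - 2*cos(u)) du = 4*sqrt(2).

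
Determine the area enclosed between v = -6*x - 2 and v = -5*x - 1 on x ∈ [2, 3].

7/2

On [2, 3], (-6*x - 2) - (-5*x - 1) = -x - 1 is ≤ 0 throughout, so the area is a single integral of |-x - 1|.
∫[2,3] (-x - 1) dx = -7/2; the area of that piece is 7/2.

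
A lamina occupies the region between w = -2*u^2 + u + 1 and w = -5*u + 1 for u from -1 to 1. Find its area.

The difference (-2*u^2 + u + 1) - (-5*u + 1) = -2*u^2 + 6*u changes sign at u = 0 inside [-1, 1], so split the integral there.
∫[-1,0] (-2*u^2 + 6*u) du = -11/3; the area of that piece is 11/3.
∫[0,1] (-2*u^2 + 6*u) du = 7/3.
Total area = 11/3 + 7/3 = 6.

6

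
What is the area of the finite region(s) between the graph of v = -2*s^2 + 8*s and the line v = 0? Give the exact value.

64/3

The curve meets the s-axis where -2*s^2 + 8*s = 0, i.e. -2*s*(s - 4) = 0, at s = 0, 4.
On [0, 4] the curve lies above the axis; ∫[0,4] (-2*s^2 + 8*s) ds = 64/3, giving area 64/3.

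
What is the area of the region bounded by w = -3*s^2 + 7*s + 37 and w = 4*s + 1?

343/2

Set the curves equal: -3*s^2 + 7*s + 37 = 4*s + 1, so -3*s^2 + 3*s + 36 = 0, which factors as -3*(s - 4)*(s + 3) = 0. The curves meet at s = -3, 4.
On [-3, 4], w = -3*s^2 + 7*s + 37 is on top; that piece has area ∫[-3,4] (-3*s^2 + 3*s + 36) ds = 343/2.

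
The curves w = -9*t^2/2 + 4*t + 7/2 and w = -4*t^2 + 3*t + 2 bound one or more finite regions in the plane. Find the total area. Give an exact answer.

Set the curves equal: -9*t^2/2 + 4*t + 7/2 = -4*t^2 + 3*t + 2, so -t^2/2 + t + 3/2 = 0, which factors as -(t - 3)*(t + 1)/2 = 0. The curves meet at t = -1, 3.
On [-1, 3], w = -9*t^2/2 + 4*t + 7/2 is on top; that piece has area ∫[-1,3] (-t^2/2 + t + 3/2) dt = 16/3.

16/3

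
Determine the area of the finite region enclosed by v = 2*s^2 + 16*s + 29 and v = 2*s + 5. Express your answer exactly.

1/3

Set the curves equal: 2*s^2 + 16*s + 29 = 2*s + 5, so 2*s^2 + 14*s + 24 = 0, which factors as 2*(s + 3)*(s + 4) = 0. The curves meet at s = -4, -3.
On [-4, -3], v = 2*s + 5 is on top; that piece has area ∫[-4,-3] (-(2*s^2 + 14*s + 24)) ds = 1/3.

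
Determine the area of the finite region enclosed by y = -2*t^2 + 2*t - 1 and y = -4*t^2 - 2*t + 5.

Set the curves equal: -2*t^2 + 2*t - 1 = -4*t^2 - 2*t + 5, so 2*t^2 + 4*t - 6 = 0, which factors as 2*(t - 1)*(t + 3) = 0. The curves meet at t = -3, 1.
On [-3, 1], y = -4*t^2 - 2*t + 5 is on top; that piece has area ∫[-3,1] (-(2*t^2 + 4*t - 6)) dt = 64/3.

64/3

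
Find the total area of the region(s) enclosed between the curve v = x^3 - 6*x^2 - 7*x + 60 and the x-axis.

517/2

The curve meets the x-axis where x^3 - 6*x^2 - 7*x + 60 = 0, i.e. (x - 5)*(x - 4)*(x + 3) = 0, at x = -3, 4, 5.
On [-3, 4] the curve lies above the axis; ∫[-3,4] (x^3 - 6*x^2 - 7*x + 60) dx = 1029/4, giving area 1029/4.
On [4, 5] the curve lies below the axis; ∫[4,5] (x^3 - 6*x^2 - 7*x + 60) dx = -5/4, giving area 5/4.
Total area = 1029/4 + 5/4 = 517/2.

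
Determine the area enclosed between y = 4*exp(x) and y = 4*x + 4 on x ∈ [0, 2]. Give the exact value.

-20 + 4*exp(2)

On [0, 2], (4*exp(x)) - (4*x + 4) = -4*x + 4*exp(x) - 4 is ≥ 0 throughout, so the area is a single integral of |-4*x + 4*exp(x) - 4|.
∫[0,2] (-4*x + 4*exp(x) - 4) dx = -20 + 4*exp(2).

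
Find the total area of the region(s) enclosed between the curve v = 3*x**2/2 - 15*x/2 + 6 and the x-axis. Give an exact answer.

27/4

The curve meets the x-axis where 3*x**2/2 - 15*x/2 + 6 = 0, i.e. 3*(x - 4)*(x - 1)/2 = 0, at x = 1, 4.
On [1, 4] the curve lies below the axis; ∫[1,4] (3*x**2/2 - 15*x/2 + 6) dx = -27/4, giving area 27/4.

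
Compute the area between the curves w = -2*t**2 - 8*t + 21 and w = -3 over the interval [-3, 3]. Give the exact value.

376/3

The difference (-2*t**2 - 8*t + 21) - (-3) = -2*t**2 - 8*t + 24 changes sign at t = 2 inside [-3, 3], so split the integral there.
∫[-3,2] (-2*t**2 - 8*t + 24) dt = 350/3.
∫[2,3] (-2*t**2 - 8*t + 24) dt = -26/3; the area of that piece is 26/3.
Total area = 350/3 + 26/3 = 376/3.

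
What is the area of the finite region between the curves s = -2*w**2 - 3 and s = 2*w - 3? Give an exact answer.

1/3

Both boundary curves give s as a function of w, so integrate with respect to w. Setting them equal: -2*w**2 - 2*w = 0, i.e. -2*w*(w + 1) = 0, so they meet at w = -1, 0.
For w in [-1, 0], s = -2*w**2 - 3 is on the right; area = ∫[-1,0] (-2*w**2 - 2*w) dw = 1/3.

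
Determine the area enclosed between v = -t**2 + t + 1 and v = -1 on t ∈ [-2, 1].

31/6

The difference (-t**2 + t + 1) - (-1) = -t**2 + t + 2 changes sign at t = -1 inside [-2, 1], so split the integral there.
∫[-2,-1] (-t**2 + t + 2) dt = -11/6; the area of that piece is 11/6.
∫[-1,1] (-t**2 + t + 2) dt = 10/3.
Total area = 11/6 + 10/3 = 31/6.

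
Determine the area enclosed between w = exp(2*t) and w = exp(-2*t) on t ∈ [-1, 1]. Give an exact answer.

The difference (exp(2*t)) - (exp(-2*t)) = exp(2*t) - exp(-2*t) changes sign at t = 0 inside [-1, 1], so split the integral there.
∫[-1,0] (exp(2*t) - exp(-2*t)) dt = -exp(2)/2 - exp(-2)/2 + 1; the area of that piece is -1 + exp(-2)/2 + exp(2)/2.
∫[0,1] (exp(2*t) - exp(-2*t)) dt = -1 + exp(-2)/2 + exp(2)/2.
Total area = (-1 + exp(-2)/2 + exp(2)/2) + (-1 + exp(-2)/2 + exp(2)/2) = -2 + exp(-2) + exp(2).

-2 + exp(-2) + exp(2)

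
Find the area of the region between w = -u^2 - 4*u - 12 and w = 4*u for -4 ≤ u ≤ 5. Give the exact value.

The difference (-u^2 - 4*u - 12) - (4*u) = -u^2 - 8*u - 12 changes sign at u = -2 inside [-4, 5], so split the integral there.
∫[-4,-2] (-u^2 - 8*u - 12) du = 16/3.
∫[-2,5] (-u^2 - 8*u - 12) du = -637/3; the area of that piece is 637/3.
Total area = 16/3 + 637/3 = 653/3.

653/3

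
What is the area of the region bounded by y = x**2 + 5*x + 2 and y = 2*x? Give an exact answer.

1/6

Set the curves equal: x**2 + 5*x + 2 = 2*x, so x**2 + 3*x + 2 = 0, which factors as (x + 1)*(x + 2) = 0. The curves meet at x = -2, -1.
On [-2, -1], y = 2*x is on top; that piece has area ∫[-2,-1] (-(x**2 + 3*x + 2)) dx = 1/6.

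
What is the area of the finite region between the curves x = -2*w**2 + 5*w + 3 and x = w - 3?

64/3

Both boundary curves give x as a function of w, so integrate with respect to w. Setting them equal: -2*w**2 + 4*w + 6 = 0, i.e. -2*(w - 3)*(w + 1) = 0, so they meet at w = -1, 3.
For w in [-1, 3], x = -2*w**2 + 5*w + 3 is on the right; area = ∫[-1,3] (-2*w**2 + 4*w + 6) dw = 64/3.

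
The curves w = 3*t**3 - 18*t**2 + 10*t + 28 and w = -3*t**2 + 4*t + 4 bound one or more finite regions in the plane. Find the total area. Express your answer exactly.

253/4

Set the curves equal: 3*t**3 - 18*t**2 + 10*t + 28 = -3*t**2 + 4*t + 4, so 3*t**3 - 15*t**2 + 6*t + 24 = 0, which factors as 3*(t - 4)*(t - 2)*(t + 1) = 0. The curves meet at t = -1, 2, 4.
On [-1, 2], w = 3*t**3 - 18*t**2 + 10*t + 28 is on top; that piece has area ∫[-1,2] (3*t**3 - 15*t**2 + 6*t + 24) dt = 189/4.
On [2, 4], w = -3*t**2 + 4*t + 4 is on top; that piece has area ∫[2,4] (-(3*t**3 - 15*t**2 + 6*t + 24)) dt = 16.
Total enclosed area = 189/4 + 16 = 253/4.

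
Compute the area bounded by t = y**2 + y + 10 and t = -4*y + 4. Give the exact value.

Both boundary curves give t as a function of y, so integrate with respect to y. Setting them equal: y**2 + 5*y + 6 = 0, i.e. (y + 2)*(y + 3) = 0, so they meet at y = -3, -2.
For y in [-3, -2], t = y**2 + y + 10 is on the left; area = ∫[-3,-2] (-(y**2 + 5*y + 6)) dy = 1/6.

1/6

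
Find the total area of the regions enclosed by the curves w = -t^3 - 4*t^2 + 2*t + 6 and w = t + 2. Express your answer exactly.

Set the curves equal: -t^3 - 4*t^2 + 2*t + 6 = t + 2, so -t^3 - 4*t^2 + t + 4 = 0, which factors as -(t - 1)*(t + 1)*(t + 4) = 0. The curves meet at t = -4, -1, 1.
On [-4, -1], w = t + 2 is on top; that piece has area ∫[-4,-1] (-(-t^3 - 4*t^2 + t + 4)) dt = 63/4.
On [-1, 1], w = -t^3 - 4*t^2 + 2*t + 6 is on top; that piece has area ∫[-1,1] (-t^3 - 4*t^2 + t + 4) dt = 16/3.
Total enclosed area = 63/4 + 16/3 = 253/12.

253/12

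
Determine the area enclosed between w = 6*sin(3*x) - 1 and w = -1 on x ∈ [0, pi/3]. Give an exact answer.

On [0, pi/3], (6*sin(3*x) - 1) - (-1) = 6*sin(3*x) is ≥ 0 throughout, so the area is a single integral of |6*sin(3*x)|.
∫[0,pi/3] (6*sin(3*x)) dx = 4.

4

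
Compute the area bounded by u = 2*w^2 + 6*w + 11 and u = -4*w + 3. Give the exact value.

Both boundary curves give u as a function of w, so integrate with respect to w. Setting them equal: 2*w^2 + 10*w + 8 = 0, i.e. 2*(w + 1)*(w + 4) = 0, so they meet at w = -4, -1.
For w in [-4, -1], u = 2*w^2 + 6*w + 11 is on the left; area = ∫[-4,-1] (-(2*w^2 + 10*w + 8)) dw = 9.

9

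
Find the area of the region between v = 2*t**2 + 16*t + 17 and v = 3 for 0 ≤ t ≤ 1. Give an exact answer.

68/3

On [0, 1], (2*t**2 + 16*t + 17) - (3) = 2*t**2 + 16*t + 14 is ≥ 0 throughout, so the area is a single integral of |2*t**2 + 16*t + 14|.
∫[0,1] (2*t**2 + 16*t + 14) dt = 68/3.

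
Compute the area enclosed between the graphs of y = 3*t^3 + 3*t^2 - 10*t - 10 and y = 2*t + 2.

71/2

Set the curves equal: 3*t^3 + 3*t^2 - 10*t - 10 = 2*t + 2, so 3*t^3 + 3*t^2 - 12*t - 12 = 0, which factors as 3*(t - 2)*(t + 1)*(t + 2) = 0. The curves meet at t = -2, -1, 2.
On [-2, -1], y = 3*t^3 + 3*t^2 - 10*t - 10 is on top; that piece has area ∫[-2,-1] (3*t^3 + 3*t^2 - 12*t - 12) dt = 7/4.
On [-1, 2], y = 2*t + 2 is on top; that piece has area ∫[-1,2] (-(3*t^3 + 3*t^2 - 12*t - 12)) dt = 135/4.
Total enclosed area = 7/4 + 135/4 = 71/2.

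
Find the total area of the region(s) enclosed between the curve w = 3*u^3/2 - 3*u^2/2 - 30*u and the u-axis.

The curve meets the u-axis where 3*u^3/2 - 3*u^2/2 - 30*u = 0, i.e. 3*u*(u - 5)*(u + 4)/2 = 0, at u = -4, 0, 5.
On [-4, 0] the curve lies above the axis; ∫[-4,0] (3*u^3/2 - 3*u^2/2 - 30*u) du = 112, giving area 112.
On [0, 5] the curve lies below the axis; ∫[0,5] (3*u^3/2 - 3*u^2/2 - 30*u) du = -1625/8, giving area 1625/8.
Total area = 112 + 1625/8 = 2521/8.

2521/8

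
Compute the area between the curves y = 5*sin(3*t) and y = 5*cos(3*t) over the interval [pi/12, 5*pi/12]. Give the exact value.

On [pi/12, 5*pi/12], (5*sin(3*t)) - (5*cos(3*t)) = 5*sin(3*t) - 5*cos(3*t) is ≥ 0 throughout, so the area is a single integral of |5*sin(3*t) - 5*cos(3*t)|.
∫[pi/12,5*pi/12] (5*sin(3*t) - 5*cos(3*t)) dt = 10*sqrt(2)/3.

10*sqrt(2)/3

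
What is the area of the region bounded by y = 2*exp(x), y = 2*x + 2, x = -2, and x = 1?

-3 - 2*exp(-2) + 2*exp(1)

On [-2, 1], (2*exp(x)) - (2*x + 2) = -2*x + 2*exp(x) - 2 is ≥ 0 throughout, so the area is a single integral of |-2*x + 2*exp(x) - 2|.
∫[-2,1] (-2*x + 2*exp(x) - 2) dx = -3 - 2*exp(-2) + 2*exp(1).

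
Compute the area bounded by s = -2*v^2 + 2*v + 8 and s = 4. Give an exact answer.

Both boundary curves give s as a function of v, so integrate with respect to v. Setting them equal: -2*v^2 + 2*v + 4 = 0, i.e. -2*(v - 2)*(v + 1) = 0, so they meet at v = -1, 2.
For v in [-1, 2], s = -2*v^2 + 2*v + 8 is on the right; area = ∫[-1,2] (-2*v^2 + 2*v + 4) dv = 9.

9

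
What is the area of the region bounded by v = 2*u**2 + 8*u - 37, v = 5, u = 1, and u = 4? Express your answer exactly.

The difference (2*u**2 + 8*u - 37) - (5) = 2*u**2 + 8*u - 42 changes sign at u = 3 inside [1, 4], so split the integral there.
∫[1,3] (2*u**2 + 8*u - 42) du = -104/3; the area of that piece is 104/3.
∫[3,4] (2*u**2 + 8*u - 42) du = 32/3.
Total area = 104/3 + 32/3 = 136/3.

136/3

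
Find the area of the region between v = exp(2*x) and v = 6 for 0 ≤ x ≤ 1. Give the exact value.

The difference (exp(2*x)) - (6) = exp(2*x) - 6 changes sign at x = log(6)/2 inside [0, 1], so split the integral there.
∫[0,log(6)/2] (exp(2*x) - 6) dx = 5/2 - log(216); the area of that piece is -5/2 + log(216).
∫[log(6)/2,1] (exp(2*x) - 6) dx = -9 + exp(2)/2 + 3*log(6).
Total area = (-5/2 + log(216)) + (-9 + exp(2)/2 + 3*log(6)) = -23/2 + exp(2)/2 + 6*log(6).

-23/2 + exp(2)/2 + 6*log(6)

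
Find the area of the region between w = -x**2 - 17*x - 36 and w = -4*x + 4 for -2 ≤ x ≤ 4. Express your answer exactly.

342

On [-2, 4], (-x**2 - 17*x - 36) - (-4*x + 4) = -x**2 - 13*x - 40 is ≤ 0 throughout, so the area is a single integral of |-x**2 - 13*x - 40|.
∫[-2,4] (-x**2 - 13*x - 40) dx = -342; the area of that piece is 342.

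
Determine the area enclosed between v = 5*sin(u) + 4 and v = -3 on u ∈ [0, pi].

10 + 7*pi

On [0, pi], (5*sin(u) + 4) - (-3) = 5*sin(u) + 7 is ≥ 0 throughout, so the area is a single integral of |5*sin(u) + 7|.
∫[0,pi] (5*sin(u) + 7) du = 10 + 7*pi.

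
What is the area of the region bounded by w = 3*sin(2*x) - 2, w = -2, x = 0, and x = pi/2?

On [0, pi/2], (3*sin(2*x) - 2) - (-2) = 3*sin(2*x) is ≥ 0 throughout, so the area is a single integral of |3*sin(2*x)|.
∫[0,pi/2] (3*sin(2*x)) dx = 3.

3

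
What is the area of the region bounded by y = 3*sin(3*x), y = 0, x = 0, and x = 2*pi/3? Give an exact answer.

The difference (3*sin(3*x)) - (0) = 3*sin(3*x) changes sign at x = pi/3 inside [0, 2*pi/3], so split the integral there.
∫[0,pi/3] (3*sin(3*x)) dx = 2.
∫[pi/3,2*pi/3] (3*sin(3*x)) dx = -2; the area of that piece is 2.
Total area = 2 + 2 = 4.

4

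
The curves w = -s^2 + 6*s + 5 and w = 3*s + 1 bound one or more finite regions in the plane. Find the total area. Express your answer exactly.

Set the curves equal: -s^2 + 6*s + 5 = 3*s + 1, so -s^2 + 3*s + 4 = 0, which factors as -(s - 4)*(s + 1) = 0. The curves meet at s = -1, 4.
On [-1, 4], w = -s^2 + 6*s + 5 is on top; that piece has area ∫[-1,4] (-s^2 + 3*s + 4) ds = 125/6.

125/6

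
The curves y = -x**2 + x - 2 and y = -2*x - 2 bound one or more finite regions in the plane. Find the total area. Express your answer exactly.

9/2

Set the curves equal: -x**2 + x - 2 = -2*x - 2, so -x**2 + 3*x = 0, which factors as -x*(x - 3) = 0. The curves meet at x = 0, 3.
On [0, 3], y = -x**2 + x - 2 is on top; that piece has area ∫[0,3] (-x**2 + 3*x) dx = 9/2.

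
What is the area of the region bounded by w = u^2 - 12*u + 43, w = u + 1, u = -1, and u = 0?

On [-1, 0], (u^2 - 12*u + 43) - (u + 1) = u^2 - 13*u + 42 is ≥ 0 throughout, so the area is a single integral of |u^2 - 13*u + 42|.
∫[-1,0] (u^2 - 13*u + 42) du = 293/6.

293/6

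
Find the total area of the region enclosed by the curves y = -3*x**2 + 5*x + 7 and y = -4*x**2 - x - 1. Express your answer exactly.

4/3

Set the curves equal: -3*x**2 + 5*x + 7 = -4*x**2 - x - 1, so x**2 + 6*x + 8 = 0, which factors as (x + 2)*(x + 4) = 0. The curves meet at x = -4, -2.
On [-4, -2], y = -4*x**2 - x - 1 is on top; that piece has area ∫[-4,-2] (-(x**2 + 6*x + 8)) dx = 4/3.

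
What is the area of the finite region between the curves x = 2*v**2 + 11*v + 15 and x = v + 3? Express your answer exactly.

Both boundary curves give x as a function of v, so integrate with respect to v. Setting them equal: 2*v**2 + 10*v + 12 = 0, i.e. 2*(v + 2)*(v + 3) = 0, so they meet at v = -3, -2.
For v in [-3, -2], x = 2*v**2 + 11*v + 15 is on the left; area = ∫[-3,-2] (-(2*v**2 + 10*v + 12)) dv = 1/3.

1/3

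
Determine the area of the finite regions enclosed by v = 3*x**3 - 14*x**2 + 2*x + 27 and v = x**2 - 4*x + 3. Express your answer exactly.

Set the curves equal: 3*x**3 - 14*x**2 + 2*x + 27 = x**2 - 4*x + 3, so 3*x**3 - 15*x**2 + 6*x + 24 = 0, which factors as 3*(x - 4)*(x - 2)*(x + 1) = 0. The curves meet at x = -1, 2, 4.
On [-1, 2], v = 3*x**3 - 14*x**2 + 2*x + 27 is on top; that piece has area ∫[-1,2] (3*x**3 - 15*x**2 + 6*x + 24) dx = 189/4.
On [2, 4], v = x**2 - 4*x + 3 is on top; that piece has area ∫[2,4] (-(3*x**3 - 15*x**2 + 6*x + 24)) dx = 16.
Total enclosed area = 189/4 + 16 = 253/4.

253/4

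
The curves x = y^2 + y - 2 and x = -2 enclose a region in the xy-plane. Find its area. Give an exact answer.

Both boundary curves give x as a function of y, so integrate with respect to y. Setting them equal: y^2 + y = 0, i.e. y*(y + 1) = 0, so they meet at y = -1, 0.
For y in [-1, 0], x = y^2 + y - 2 is on the left; area = ∫[-1,0] (-(y^2 + y)) dy = 1/6.

1/6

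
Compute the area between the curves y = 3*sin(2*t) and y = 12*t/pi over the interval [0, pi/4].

3/2 - 3*pi/8

On [0, pi/4], (3*sin(2*t)) - (12*t/pi) = -12*t/pi + 3*sin(2*t) is ≥ 0 throughout, so the area is a single integral of |-12*t/pi + 3*sin(2*t)|.
∫[0,pi/4] (-12*t/pi + 3*sin(2*t)) dt = 3/2 - 3*pi/8.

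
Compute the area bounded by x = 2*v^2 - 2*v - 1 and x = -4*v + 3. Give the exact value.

9

Both boundary curves give x as a function of v, so integrate with respect to v. Setting them equal: 2*v^2 + 2*v - 4 = 0, i.e. 2*(v - 1)*(v + 2) = 0, so they meet at v = -2, 1.
For v in [-2, 1], x = 2*v^2 - 2*v - 1 is on the left; area = ∫[-2,1] (-(2*v^2 + 2*v - 4)) dv = 9.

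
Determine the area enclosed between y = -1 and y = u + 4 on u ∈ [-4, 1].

35/2

On [-4, 1], (-1) - (u + 4) = -u - 5 is ≤ 0 throughout, so the area is a single integral of |-u - 5|.
∫[-4,1] (-u - 5) du = -35/2; the area of that piece is 35/2.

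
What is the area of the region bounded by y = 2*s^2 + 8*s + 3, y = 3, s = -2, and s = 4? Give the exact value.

The difference (2*s^2 + 8*s + 3) - (3) = 2*s^2 + 8*s changes sign at s = 0 inside [-2, 4], so split the integral there.
∫[-2,0] (2*s^2 + 8*s) ds = -32/3; the area of that piece is 32/3.
∫[0,4] (2*s^2 + 8*s) ds = 320/3.
Total area = 32/3 + 320/3 = 352/3.

352/3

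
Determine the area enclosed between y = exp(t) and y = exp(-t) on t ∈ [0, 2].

-2 + exp(-2) + exp(2)

On [0, 2], (exp(t)) - (exp(-t)) = exp(t) - exp(-t) is ≥ 0 throughout, so the area is a single integral of |exp(t) - exp(-t)|.
∫[0,2] (exp(t) - exp(-t)) dt = -2 + exp(-2) + exp(2).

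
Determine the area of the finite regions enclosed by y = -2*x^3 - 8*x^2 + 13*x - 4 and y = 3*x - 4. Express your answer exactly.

Set the curves equal: -2*x^3 - 8*x^2 + 13*x - 4 = 3*x - 4, so -2*x^3 - 8*x^2 + 10*x = 0, which factors as -2*x*(x - 1)*(x + 5) = 0. The curves meet at x = -5, 0, 1.
On [-5, 0], y = 3*x - 4 is on top; that piece has area ∫[-5,0] (-(-2*x^3 - 8*x^2 + 10*x)) dx = 875/6.
On [0, 1], y = -2*x^3 - 8*x^2 + 13*x - 4 is on top; that piece has area ∫[0,1] (-2*x^3 - 8*x^2 + 10*x) dx = 11/6.
Total enclosed area = 875/6 + 11/6 = 443/3.

443/3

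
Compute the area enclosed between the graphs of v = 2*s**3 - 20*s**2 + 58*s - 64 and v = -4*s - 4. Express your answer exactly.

Set the curves equal: 2*s**3 - 20*s**2 + 58*s - 64 = -4*s - 4, so 2*s**3 - 20*s**2 + 62*s - 60 = 0, which factors as 2*(s - 5)*(s - 3)*(s - 2) = 0. The curves meet at s = 2, 3, 5.
On [2, 3], v = 2*s**3 - 20*s**2 + 58*s - 64 is on top; that piece has area ∫[2,3] (2*s**3 - 20*s**2 + 62*s - 60) ds = 5/6.
On [3, 5], v = -4*s - 4 is on top; that piece has area ∫[3,5] (-(2*s**3 - 20*s**2 + 62*s - 60)) ds = 16/3.
Total enclosed area = 5/6 + 16/3 = 37/6.

37/6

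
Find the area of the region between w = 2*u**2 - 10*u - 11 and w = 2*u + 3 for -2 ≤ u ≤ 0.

The difference (2*u**2 - 10*u - 11) - (2*u + 3) = 2*u**2 - 12*u - 14 changes sign at u = -1 inside [-2, 0], so split the integral there.
∫[-2,-1] (2*u**2 - 12*u - 14) du = 26/3.
∫[-1,0] (2*u**2 - 12*u - 14) du = -22/3; the area of that piece is 22/3.
Total area = 26/3 + 22/3 = 16.

16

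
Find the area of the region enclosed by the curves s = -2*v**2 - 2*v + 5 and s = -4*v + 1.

9

Both boundary curves give s as a function of v, so integrate with respect to v. Setting them equal: -2*v**2 + 2*v + 4 = 0, i.e. -2*(v - 2)*(v + 1) = 0, so they meet at v = -1, 2.
For v in [-1, 2], s = -2*v**2 - 2*v + 5 is on the right; area = ∫[-1,2] (-2*v**2 + 2*v + 4) dv = 9.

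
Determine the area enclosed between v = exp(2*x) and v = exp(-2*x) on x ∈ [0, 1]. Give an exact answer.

On [0, 1], (exp(2*x)) - (exp(-2*x)) = exp(2*x) - exp(-2*x) is ≥ 0 throughout, so the area is a single integral of |exp(2*x) - exp(-2*x)|.
∫[0,1] (exp(2*x) - exp(-2*x)) dx = -1 + exp(-2)/2 + exp(2)/2.

-1 + exp(-2)/2 + exp(2)/2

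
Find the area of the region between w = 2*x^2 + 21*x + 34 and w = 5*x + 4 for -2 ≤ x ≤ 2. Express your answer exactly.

On [-2, 2], (2*x^2 + 21*x + 34) - (5*x + 4) = 2*x^2 + 16*x + 30 is ≥ 0 throughout, so the area is a single integral of |2*x^2 + 16*x + 30|.
∫[-2,2] (2*x^2 + 16*x + 30) dx = 392/3.

392/3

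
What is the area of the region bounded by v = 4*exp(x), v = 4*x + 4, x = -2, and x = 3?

-30 - 4*exp(-2) + 4*exp(3)

On [-2, 3], (4*exp(x)) - (4*x + 4) = -4*x + 4*exp(x) - 4 is ≥ 0 throughout, so the area is a single integral of |-4*x + 4*exp(x) - 4|.
∫[-2,3] (-4*x + 4*exp(x) - 4) dx = -30 - 4*exp(-2) + 4*exp(3).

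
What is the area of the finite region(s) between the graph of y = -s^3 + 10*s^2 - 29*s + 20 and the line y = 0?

The curve meets the s-axis where -s^3 + 10*s^2 - 29*s + 20 = 0, i.e. -(s - 5)*(s - 4)*(s - 1) = 0, at s = 1, 4, 5.
On [1, 4] the curve lies below the axis; ∫[1,4] (-s^3 + 10*s^2 - 29*s + 20) ds = -45/4, giving area 45/4.
On [4, 5] the curve lies above the axis; ∫[4,5] (-s^3 + 10*s^2 - 29*s + 20) ds = 7/12, giving area 7/12.
Total area = 45/4 + 7/12 = 71/6.

71/6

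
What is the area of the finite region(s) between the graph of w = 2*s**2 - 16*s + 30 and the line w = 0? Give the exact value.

The curve meets the s-axis where 2*s**2 - 16*s + 30 = 0, i.e. 2*(s - 5)*(s - 3) = 0, at s = 3, 5.
On [3, 5] the curve lies below the axis; ∫[3,5] (2*s**2 - 16*s + 30) ds = -8/3, giving area 8/3.

8/3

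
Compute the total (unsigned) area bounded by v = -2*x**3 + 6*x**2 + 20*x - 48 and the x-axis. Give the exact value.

407/2

The curve meets the x-axis where -2*x**3 + 6*x**2 + 20*x - 48 = 0, i.e. -2*(x - 4)*(x - 2)*(x + 3) = 0, at x = -3, 2, 4.
On [-3, 2] the curve lies below the axis; ∫[-3,2] (-2*x**3 + 6*x**2 + 20*x - 48) dx = -375/2, giving area 375/2.
On [2, 4] the curve lies above the axis; ∫[2,4] (-2*x**3 + 6*x**2 + 20*x - 48) dx = 16, giving area 16.
Total area = 375/2 + 16 = 407/2.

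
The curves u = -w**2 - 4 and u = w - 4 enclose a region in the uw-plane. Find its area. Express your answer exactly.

1/6

Both boundary curves give u as a function of w, so integrate with respect to w. Setting them equal: -w**2 - w = 0, i.e. -w*(w + 1) = 0, so they meet at w = -1, 0.
For w in [-1, 0], u = -w**2 - 4 is on the right; area = ∫[-1,0] (-w**2 - w) dw = 1/6.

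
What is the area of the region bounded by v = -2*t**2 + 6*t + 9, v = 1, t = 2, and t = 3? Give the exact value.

On [2, 3], (-2*t**2 + 6*t + 9) - (1) = -2*t**2 + 6*t + 8 is ≥ 0 throughout, so the area is a single integral of |-2*t**2 + 6*t + 8|.
∫[2,3] (-2*t**2 + 6*t + 8) dt = 31/3.

31/3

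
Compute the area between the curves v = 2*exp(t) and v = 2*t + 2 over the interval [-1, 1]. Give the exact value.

-4 - 2*exp(-1) + 2*exp(1)

On [-1, 1], (2*exp(t)) - (2*t + 2) = -2*t + 2*exp(t) - 2 is ≥ 0 throughout, so the area is a single integral of |-2*t + 2*exp(t) - 2|.
∫[-1,1] (-2*t + 2*exp(t) - 2) dt = -4 - 2*exp(-1) + 2*exp(1).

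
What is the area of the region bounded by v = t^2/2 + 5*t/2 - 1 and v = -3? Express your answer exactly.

9/4

Set the curves equal: t^2/2 + 5*t/2 - 1 = -3, so t^2/2 + 5*t/2 + 2 = 0, which factors as (t + 1)*(t + 4)/2 = 0. The curves meet at t = -4, -1.
On [-4, -1], v = -3 is on top; that piece has area ∫[-4,-1] (-(t^2/2 + 5*t/2 + 2)) dt = 9/4.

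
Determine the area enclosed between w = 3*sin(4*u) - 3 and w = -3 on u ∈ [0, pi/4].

3/2

On [0, pi/4], (3*sin(4*u) - 3) - (-3) = 3*sin(4*u) is ≥ 0 throughout, so the area is a single integral of |3*sin(4*u)|.
∫[0,pi/4] (3*sin(4*u)) du = 3/2.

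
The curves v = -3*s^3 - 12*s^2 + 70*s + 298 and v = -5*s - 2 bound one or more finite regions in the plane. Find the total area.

Set the curves equal: -3*s^3 - 12*s^2 + 70*s + 298 = -5*s - 2, so -3*s^3 - 12*s^2 + 75*s + 300 = 0, which factors as -3*(s - 5)*(s + 4)*(s + 5) = 0. The curves meet at s = -5, -4, 5.
On [-5, -4], v = -5*s - 2 is on top; that piece has area ∫[-5,-4] (-(-3*s^3 - 12*s^2 + 75*s + 300)) ds = 19/4.
On [-4, 5], v = -3*s^3 - 12*s^2 + 70*s + 298 is on top; that piece has area ∫[-4,5] (-3*s^3 - 12*s^2 + 75*s + 300) ds = 8019/4.
Total enclosed area = 19/4 + 8019/4 = 4019/2.

4019/2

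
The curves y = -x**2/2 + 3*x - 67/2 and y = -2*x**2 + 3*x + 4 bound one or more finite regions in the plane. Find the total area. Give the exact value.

Set the curves equal: -x**2/2 + 3*x - 67/2 = -2*x**2 + 3*x + 4, so 3*x**2/2 - 75/2 = 0, which factors as 3*(x - 5)*(x + 5)/2 = 0. The curves meet at x = -5, 5.
On [-5, 5], y = -2*x**2 + 3*x + 4 is on top; that piece has area ∫[-5,5] (-(3*x**2/2 - 75/2)) dx = 250.

250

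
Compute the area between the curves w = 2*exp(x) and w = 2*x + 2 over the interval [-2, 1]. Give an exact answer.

-3 - 2*exp(-2) + 2*exp(1)

On [-2, 1], (2*exp(x)) - (2*x + 2) = -2*x + 2*exp(x) - 2 is ≥ 0 throughout, so the area is a single integral of |-2*x + 2*exp(x) - 2|.
∫[-2,1] (-2*x + 2*exp(x) - 2) dx = -3 - 2*exp(-2) + 2*exp(1).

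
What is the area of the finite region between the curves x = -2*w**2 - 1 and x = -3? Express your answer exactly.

Both boundary curves give x as a function of w, so integrate with respect to w. Setting them equal: -2*w**2 + 2 = 0, i.e. -2*(w - 1)*(w + 1) = 0, so they meet at w = -1, 1.
For w in [-1, 1], x = -2*w**2 - 1 is on the right; area = ∫[-1,1] (-2*w**2 + 2) dw = 8/3.

8/3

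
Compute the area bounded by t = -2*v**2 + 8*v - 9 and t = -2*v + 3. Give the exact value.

1/3

Both boundary curves give t as a function of v, so integrate with respect to v. Setting them equal: -2*v**2 + 10*v - 12 = 0, i.e. -2*(v - 3)*(v - 2) = 0, so they meet at v = 2, 3.
For v in [2, 3], t = -2*v**2 + 8*v - 9 is on the right; area = ∫[2,3] (-2*v**2 + 10*v - 12) dv = 1/3.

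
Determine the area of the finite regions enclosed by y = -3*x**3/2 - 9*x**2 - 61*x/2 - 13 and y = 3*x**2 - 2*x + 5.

37/8

Set the curves equal: -3*x**3/2 - 9*x**2 - 61*x/2 - 13 = 3*x**2 - 2*x + 5, so -3*x**3/2 - 12*x**2 - 57*x/2 - 18 = 0, which factors as -3*(x + 1)*(x + 3)*(x + 4)/2 = 0. The curves meet at x = -4, -3, -1.
On [-4, -3], y = 3*x**2 - 2*x + 5 is on top; that piece has area ∫[-4,-3] (-(-3*x**3/2 - 12*x**2 - 57*x/2 - 18)) dx = 5/8.
On [-3, -1], y = -3*x**3/2 - 9*x**2 - 61*x/2 - 13 is on top; that piece has area ∫[-3,-1] (-3*x**3/2 - 12*x**2 - 57*x/2 - 18) dx = 4.
Total enclosed area = 5/8 + 4 = 37/8.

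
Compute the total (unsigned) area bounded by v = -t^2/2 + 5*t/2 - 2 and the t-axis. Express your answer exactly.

9/4

The curve meets the t-axis where -t^2/2 + 5*t/2 - 2 = 0, i.e. -(t - 4)*(t - 1)/2 = 0, at t = 1, 4.
On [1, 4] the curve lies above the axis; ∫[1,4] (-t^2/2 + 5*t/2 - 2) dt = 9/4, giving area 9/4.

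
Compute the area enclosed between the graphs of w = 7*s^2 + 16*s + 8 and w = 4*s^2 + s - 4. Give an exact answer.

27/2

Set the curves equal: 7*s^2 + 16*s + 8 = 4*s^2 + s - 4, so 3*s^2 + 15*s + 12 = 0, which factors as 3*(s + 1)*(s + 4) = 0. The curves meet at s = -4, -1.
On [-4, -1], w = 4*s^2 + s - 4 is on top; that piece has area ∫[-4,-1] (-(3*s^2 + 15*s + 12)) ds = 27/2.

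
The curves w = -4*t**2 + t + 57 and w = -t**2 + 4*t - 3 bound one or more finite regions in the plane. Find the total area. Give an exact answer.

729/2

Set the curves equal: -4*t**2 + t + 57 = -t**2 + 4*t - 3, so -3*t**2 - 3*t + 60 = 0, which factors as -3*(t - 4)*(t + 5) = 0. The curves meet at t = -5, 4.
On [-5, 4], w = -4*t**2 + t + 57 is on top; that piece has area ∫[-5,4] (-3*t**2 - 3*t + 60) dt = 729/2.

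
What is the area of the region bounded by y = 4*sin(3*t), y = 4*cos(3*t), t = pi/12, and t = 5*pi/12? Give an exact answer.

On [pi/12, 5*pi/12], (4*sin(3*t)) - (4*cos(3*t)) = 4*sin(3*t) - 4*cos(3*t) is ≥ 0 throughout, so the area is a single integral of |4*sin(3*t) - 4*cos(3*t)|.
∫[pi/12,5*pi/12] (4*sin(3*t) - 4*cos(3*t)) dt = 8*sqrt(2)/3.

8*sqrt(2)/3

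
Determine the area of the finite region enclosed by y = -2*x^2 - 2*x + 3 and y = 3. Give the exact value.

1/3

Set the curves equal: -2*x^2 - 2*x + 3 = 3, so -2*x^2 - 2*x = 0, which factors as -2*x*(x + 1) = 0. The curves meet at x = -1, 0.
On [-1, 0], y = -2*x^2 - 2*x + 3 is on top; that piece has area ∫[-1,0] (-2*x^2 - 2*x) dx = 1/3.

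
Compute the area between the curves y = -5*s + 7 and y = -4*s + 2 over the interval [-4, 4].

On [-4, 4], (-5*s + 7) - (-4*s + 2) = -s + 5 is ≥ 0 throughout, so the area is a single integral of |-s + 5|.
∫[-4,4] (-s + 5) ds = 40.

40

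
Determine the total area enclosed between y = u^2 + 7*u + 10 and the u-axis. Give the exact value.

9/2

The curve meets the u-axis where u^2 + 7*u + 10 = 0, i.e. (u + 2)*(u + 5) = 0, at u = -5, -2.
On [-5, -2] the curve lies below the axis; ∫[-5,-2] (u^2 + 7*u + 10) du = -9/2, giving area 9/2.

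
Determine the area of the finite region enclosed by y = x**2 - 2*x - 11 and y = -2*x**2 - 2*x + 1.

Set the curves equal: x**2 - 2*x - 11 = -2*x**2 - 2*x + 1, so 3*x**2 - 12 = 0, which factors as 3*(x - 2)*(x + 2) = 0. The curves meet at x = -2, 2.
On [-2, 2], y = -2*x**2 - 2*x + 1 is on top; that piece has area ∫[-2,2] (-(3*x**2 - 12)) dx = 32.

32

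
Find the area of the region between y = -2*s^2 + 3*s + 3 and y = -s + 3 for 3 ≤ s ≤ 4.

32/3

On [3, 4], (-2*s^2 + 3*s + 3) - (-s + 3) = -2*s^2 + 4*s is ≤ 0 throughout, so the area is a single integral of |-2*s^2 + 4*s|.
∫[3,4] (-2*s^2 + 4*s) ds = -32/3; the area of that piece is 32/3.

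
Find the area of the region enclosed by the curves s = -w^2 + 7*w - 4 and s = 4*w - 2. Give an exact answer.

Both boundary curves give s as a function of w, so integrate with respect to w. Setting them equal: -w^2 + 3*w - 2 = 0, i.e. -(w - 2)*(w - 1) = 0, so they meet at w = 1, 2.
For w in [1, 2], s = -w^2 + 7*w - 4 is on the right; area = ∫[1,2] (-w^2 + 3*w - 2) dw = 1/6.

1/6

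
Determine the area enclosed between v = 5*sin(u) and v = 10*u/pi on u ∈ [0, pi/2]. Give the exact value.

5 - 5*pi/4

On [0, pi/2], (5*sin(u)) - (10*u/pi) = -10*u/pi + 5*sin(u) is ≥ 0 throughout, so the area is a single integral of |-10*u/pi + 5*sin(u)|.
∫[0,pi/2] (-10*u/pi + 5*sin(u)) du = 5 - 5*pi/4.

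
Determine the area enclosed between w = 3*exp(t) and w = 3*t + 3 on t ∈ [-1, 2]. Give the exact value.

On [-1, 2], (3*exp(t)) - (3*t + 3) = -3*t + 3*exp(t) - 3 is ≥ 0 throughout, so the area is a single integral of |-3*t + 3*exp(t) - 3|.
∫[-1,2] (-3*t + 3*exp(t) - 3) dt = -27/2 - 3*exp(-1) + 3*exp(2).

-27/2 - 3*exp(-1) + 3*exp(2)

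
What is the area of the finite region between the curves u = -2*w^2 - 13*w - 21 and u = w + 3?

1/3

Both boundary curves give u as a function of w, so integrate with respect to w. Setting them equal: -2*w^2 - 14*w - 24 = 0, i.e. -2*(w + 3)*(w + 4) = 0, so they meet at w = -4, -3.
For w in [-4, -3], u = -2*w^2 - 13*w - 21 is on the right; area = ∫[-4,-3] (-2*w^2 - 14*w - 24) dw = 1/3.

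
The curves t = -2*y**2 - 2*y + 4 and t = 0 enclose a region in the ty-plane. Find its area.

9

Both boundary curves give t as a function of y, so integrate with respect to y. Setting them equal: -2*y**2 - 2*y + 4 = 0, i.e. -2*(y - 1)*(y + 2) = 0, so they meet at y = -2, 1.
For y in [-2, 1], t = -2*y**2 - 2*y + 4 is on the right; area = ∫[-2,1] (-2*y**2 - 2*y + 4) dy = 9.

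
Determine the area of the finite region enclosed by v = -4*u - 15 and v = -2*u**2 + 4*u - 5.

Set the curves equal: -4*u - 15 = -2*u**2 + 4*u - 5, so 2*u**2 - 8*u - 10 = 0, which factors as 2*(u - 5)*(u + 1) = 0. The curves meet at u = -1, 5.
On [-1, 5], v = -2*u**2 + 4*u - 5 is on top; that piece has area ∫[-1,5] (-(2*u**2 - 8*u - 10)) du = 72.

72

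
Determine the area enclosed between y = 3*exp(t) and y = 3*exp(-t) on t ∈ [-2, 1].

-12 + 3*exp(-2) + 3*exp(-1) + 3*exp(1) + 3*exp(2)

The difference (3*exp(t)) - (3*exp(-t)) = 3*exp(t) - 3*exp(-t) changes sign at t = 0 inside [-2, 1], so split the integral there.
∫[-2,0] (3*exp(t) - 3*exp(-t)) dt = -3*exp(2) - 3*exp(-2) + 6; the area of that piece is -6 + 3*exp(-2) + 3*exp(2).
∫[0,1] (3*exp(t) - 3*exp(-t)) dt = -6 + 3*exp(-1) + 3*exp(1).
Total area = (-6 + 3*exp(-2) + 3*exp(2)) + (-6 + 3*exp(-1) + 3*exp(1)) = -12 + 3*exp(-2) + 3*exp(-1) + 3*exp(1) + 3*exp(2).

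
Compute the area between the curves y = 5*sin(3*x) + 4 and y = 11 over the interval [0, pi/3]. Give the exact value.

On [0, pi/3], (5*sin(3*x) + 4) - (11) = 5*sin(3*x) - 7 is ≤ 0 throughout, so the area is a single integral of |5*sin(3*x) - 7|.
∫[0,pi/3] (5*sin(3*x) - 7) dx = 10/3 - 7*pi/3; the area of that piece is -10/3 + 7*pi/3.

-10/3 + 7*pi/3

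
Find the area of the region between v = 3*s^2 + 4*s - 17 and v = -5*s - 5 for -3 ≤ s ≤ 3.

94

The difference (3*s^2 + 4*s - 17) - (-5*s - 5) = 3*s^2 + 9*s - 12 changes sign at s = 1 inside [-3, 3], so split the integral there.
∫[-3,1] (3*s^2 + 9*s - 12) ds = -56; the area of that piece is 56.
∫[1,3] (3*s^2 + 9*s - 12) ds = 38.
Total area = 56 + 38 = 94.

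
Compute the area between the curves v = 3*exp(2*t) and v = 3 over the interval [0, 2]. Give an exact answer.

On [0, 2], (3*exp(2*t)) - (3) = 3*exp(2*t) - 3 is ≥ 0 throughout, so the area is a single integral of |3*exp(2*t) - 3|.
∫[0,2] (3*exp(2*t) - 3) dt = -15/2 + 3*exp(4)/2.

-15/2 + 3*exp(4)/2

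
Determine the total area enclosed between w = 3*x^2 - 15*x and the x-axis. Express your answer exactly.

125/2

The curve meets the x-axis where 3*x^2 - 15*x = 0, i.e. 3*x*(x - 5) = 0, at x = 0, 5.
On [0, 5] the curve lies below the axis; ∫[0,5] (3*x^2 - 15*x) dx = -125/2, giving area 125/2.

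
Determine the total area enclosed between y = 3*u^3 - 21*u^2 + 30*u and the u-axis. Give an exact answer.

253/4

The curve meets the u-axis where 3*u^3 - 21*u^2 + 30*u = 0, i.e. 3*u*(u - 5)*(u - 2) = 0, at u = 0, 2, 5.
On [0, 2] the curve lies above the axis; ∫[0,2] (3*u^3 - 21*u^2 + 30*u) du = 16, giving area 16.
On [2, 5] the curve lies below the axis; ∫[2,5] (3*u^3 - 21*u^2 + 30*u) du = -189/4, giving area 189/4.
Total area = 16 + 189/4 = 253/4.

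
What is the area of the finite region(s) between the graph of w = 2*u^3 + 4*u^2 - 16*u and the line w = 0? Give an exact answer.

296/3

The curve meets the u-axis where 2*u^3 + 4*u^2 - 16*u = 0, i.e. 2*u*(u - 2)*(u + 4) = 0, at u = -4, 0, 2.
On [-4, 0] the curve lies above the axis; ∫[-4,0] (2*u^3 + 4*u^2 - 16*u) du = 256/3, giving area 256/3.
On [0, 2] the curve lies below the axis; ∫[0,2] (2*u^3 + 4*u^2 - 16*u) du = -40/3, giving area 40/3.
Total area = 256/3 + 40/3 = 296/3.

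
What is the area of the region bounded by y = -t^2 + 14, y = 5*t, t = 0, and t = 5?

The difference (-t^2 + 14) - (5*t) = -t^2 - 5*t + 14 changes sign at t = 2 inside [0, 5], so split the integral there.
∫[0,2] (-t^2 - 5*t + 14) dt = 46/3.
∫[2,5] (-t^2 - 5*t + 14) dt = -99/2; the area of that piece is 99/2.
Total area = 46/3 + 99/2 = 389/6.

389/6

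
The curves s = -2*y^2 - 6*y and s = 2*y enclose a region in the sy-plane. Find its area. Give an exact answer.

64/3

Both boundary curves give s as a function of y, so integrate with respect to y. Setting them equal: -2*y^2 - 8*y = 0, i.e. -2*y*(y + 4) = 0, so they meet at y = -4, 0.
For y in [-4, 0], s = -2*y^2 - 6*y is on the right; area = ∫[-4,0] (-2*y^2 - 8*y) dy = 64/3.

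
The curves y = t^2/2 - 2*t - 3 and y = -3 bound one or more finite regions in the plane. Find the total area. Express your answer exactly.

16/3

Set the curves equal: t^2/2 - 2*t - 3 = -3, so t^2/2 - 2*t = 0, which factors as t*(t - 4)/2 = 0. The curves meet at t = 0, 4.
On [0, 4], y = -3 is on top; that piece has area ∫[0,4] (-(t^2/2 - 2*t)) dt = 16/3.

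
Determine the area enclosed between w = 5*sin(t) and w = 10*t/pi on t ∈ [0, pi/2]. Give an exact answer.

On [0, pi/2], (5*sin(t)) - (10*t/pi) = -10*t/pi + 5*sin(t) is ≥ 0 throughout, so the area is a single integral of |-10*t/pi + 5*sin(t)|.
∫[0,pi/2] (-10*t/pi + 5*sin(t)) dt = 5 - 5*pi/4.

5 - 5*pi/4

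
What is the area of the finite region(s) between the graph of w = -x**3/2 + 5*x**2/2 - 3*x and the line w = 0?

The curve meets the x-axis where -x**3/2 + 5*x**2/2 - 3*x = 0, i.e. -x*(x - 3)*(x - 2)/2 = 0, at x = 0, 2, 3.
On [0, 2] the curve lies below the axis; ∫[0,2] (-x**3/2 + 5*x**2/2 - 3*x) dx = -4/3, giving area 4/3.
On [2, 3] the curve lies above the axis; ∫[2,3] (-x**3/2 + 5*x**2/2 - 3*x) dx = 5/24, giving area 5/24.
Total area = 4/3 + 5/24 = 37/24.

37/24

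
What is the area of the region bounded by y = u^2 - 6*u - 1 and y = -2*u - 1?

Set the curves equal: u^2 - 6*u - 1 = -2*u - 1, so u^2 - 4*u = 0, which factors as u*(u - 4) = 0. The curves meet at u = 0, 4.
On [0, 4], y = -2*u - 1 is on top; that piece has area ∫[0,4] (-(u^2 - 4*u)) du = 32/3.

32/3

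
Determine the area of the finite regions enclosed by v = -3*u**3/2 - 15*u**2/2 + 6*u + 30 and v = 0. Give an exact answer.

937/8

Set the curves equal: -3*u**3/2 - 15*u**2/2 + 6*u + 30 = 0, so -3*u**3/2 - 15*u**2/2 + 6*u + 30 = 0, which factors as -3*(u - 2)*(u + 2)*(u + 5)/2 = 0. The curves meet at u = -5, -2, 2.
On [-5, -2], v = 0 is on top; that piece has area ∫[-5,-2] (-(-3*u**3/2 - 15*u**2/2 + 6*u + 30)) du = 297/8.
On [-2, 2], v = -3*u**3/2 - 15*u**2/2 + 6*u + 30 is on top; that piece has area ∫[-2,2] (-3*u**3/2 - 15*u**2/2 + 6*u + 30) du = 80.
Total enclosed area = 297/8 + 80 = 937/8.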